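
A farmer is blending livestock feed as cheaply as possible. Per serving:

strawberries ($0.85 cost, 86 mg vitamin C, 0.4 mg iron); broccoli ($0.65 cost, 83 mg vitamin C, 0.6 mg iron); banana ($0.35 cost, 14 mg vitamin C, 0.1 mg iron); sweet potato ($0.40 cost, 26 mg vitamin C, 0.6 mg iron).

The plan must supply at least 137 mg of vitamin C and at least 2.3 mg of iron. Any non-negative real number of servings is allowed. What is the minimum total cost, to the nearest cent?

strawberries only: max(137/86, 2.3/0.4) = 5.75 servings → $4.89.
broccoli only: max(137/83, 2.3/0.6) = 3.833 servings → $2.49.
banana only: max(137/14, 2.3/0.1) = 23 servings → $8.05.
sweet potato only: max(137/26, 2.3/0.6) = 5.269 servings → $2.11.
strawberries + broccoli: intersection lies outside the first quadrant.
strawberries + banana with both targets exact would need a negative amount; discard.
strawberries + sweet potato with both tight: 0.5437 servings and 3.471 servings → $1.85.
broccoli + banana: intersection lies outside the first quadrant.
broccoli + sweet potato with both tight: 0.655 servings and 3.178 servings → $1.70.
banana + sweet potato with both tight: 3.862 servings and 3.19 servings → $2.63.
So the least-cost plan costs $1.70.

$1.70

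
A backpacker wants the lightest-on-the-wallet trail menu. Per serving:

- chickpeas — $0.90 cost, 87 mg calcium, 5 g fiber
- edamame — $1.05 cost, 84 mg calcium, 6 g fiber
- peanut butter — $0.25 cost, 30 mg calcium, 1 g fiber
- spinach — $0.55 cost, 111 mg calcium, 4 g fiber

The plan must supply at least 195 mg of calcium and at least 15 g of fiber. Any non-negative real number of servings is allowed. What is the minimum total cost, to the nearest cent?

$2.06

This is a tiny linear program; its minimum lies at a vertex of the feasible set. List the vertices and price them.
chickpeas only: max(195/87, 15/5) = 3 servings → $2.70.
edamame only: max(195/84, 15/6) = 2.5 servings → $2.62.
peanut butter only: max(195/30, 15/1) = 15 servings → $3.75.
spinach only: max(195/111, 15/4) = 3.75 servings → $2.06.
chickpeas + edamame: the both-tight solution has a negative serving — not a feasible corner.
chickpeas + peanut butter with both targets exact would need a negative amount; discard.
chickpeas + spinach: the both-tight solution has a negative serving — not a feasible corner.
edamame + peanut butter: the both-tight solution has a negative serving — not a feasible corner.
edamame + spinach: the both-tight solution has a negative serving — not a feasible corner.
peanut butter + spinach: intersection lies outside the first quadrant.
Cheapest feasible corner: $2.06.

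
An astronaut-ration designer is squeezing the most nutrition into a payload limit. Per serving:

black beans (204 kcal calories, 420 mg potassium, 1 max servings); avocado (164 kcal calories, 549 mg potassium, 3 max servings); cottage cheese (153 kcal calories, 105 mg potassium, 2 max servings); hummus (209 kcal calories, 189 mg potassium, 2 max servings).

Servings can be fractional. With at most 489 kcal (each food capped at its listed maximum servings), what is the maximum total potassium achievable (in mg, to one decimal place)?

1637.0 mg

Potassium per kcal: avocado 3.348, black beans 2.059, hummus 0.9043, cottage cheese 0.6863.
Take 2.982 servings of avocado: uses 489 kcal, +1637.0 mg potassium (running total 1637.0 mg).
Filling greedily by potassium-per-kcal is optimal for one linear limit, giving 1637.0 mg.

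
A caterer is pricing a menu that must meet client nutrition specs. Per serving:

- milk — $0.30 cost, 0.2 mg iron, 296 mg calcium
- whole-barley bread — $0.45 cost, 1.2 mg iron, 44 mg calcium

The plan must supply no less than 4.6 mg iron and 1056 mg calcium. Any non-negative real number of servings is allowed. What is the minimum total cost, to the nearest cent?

$2.42

The cheapest plan sits at a corner of the feasible region — with two constraints it uses at most two foods.
milk only: max(4.6/0.2, 1056/296) = 23 servings → $6.90.
whole-barley bread only: max(4.6/1.2, 1056/44) = 24 servings → $10.80.
milk + whole-barley bread with both tight: 3.074 servings and 3.321 servings → $2.42.
So the least-cost plan costs $2.42.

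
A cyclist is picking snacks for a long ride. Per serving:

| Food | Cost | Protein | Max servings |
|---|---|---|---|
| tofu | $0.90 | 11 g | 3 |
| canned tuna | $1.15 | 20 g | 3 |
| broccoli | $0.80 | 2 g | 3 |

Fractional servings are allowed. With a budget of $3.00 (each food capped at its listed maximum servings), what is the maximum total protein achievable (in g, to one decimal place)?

Protein per dollar: canned tuna 17.39, tofu 12.22, broccoli 2.5.
Take 2.609 servings of canned tuna: spends $3.00, +52.2 g protein (running total 52.2 g).
Filling greedily by protein-per-dollar is optimal for one linear limit, giving 52.2 g.

52.2 g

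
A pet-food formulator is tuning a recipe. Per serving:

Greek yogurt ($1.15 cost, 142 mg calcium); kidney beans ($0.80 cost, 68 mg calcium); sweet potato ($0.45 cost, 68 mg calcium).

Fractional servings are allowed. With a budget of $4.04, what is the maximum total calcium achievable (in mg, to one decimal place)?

Calcium per dollar: sweet potato 151.1, Greek yogurt 123.5, kidney beans 85.
With no serving limits, spend the whole cost allowance on sweet potato: $4.04 / $0.45 × 68 mg = 610.5 mg.

610.5 mg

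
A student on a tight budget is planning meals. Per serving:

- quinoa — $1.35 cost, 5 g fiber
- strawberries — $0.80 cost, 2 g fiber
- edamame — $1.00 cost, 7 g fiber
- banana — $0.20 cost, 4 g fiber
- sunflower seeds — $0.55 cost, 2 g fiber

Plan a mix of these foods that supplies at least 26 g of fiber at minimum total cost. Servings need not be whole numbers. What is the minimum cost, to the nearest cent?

Cost per g of fiber: banana $0.0500, edamame $0.1429, quinoa $0.2700, sunflower seeds $0.2750, strawberries $0.4000.
With no serving limits, use only banana: 26 g / 4 g = 6.5 servings × $0.20 = $1.30.

$1.30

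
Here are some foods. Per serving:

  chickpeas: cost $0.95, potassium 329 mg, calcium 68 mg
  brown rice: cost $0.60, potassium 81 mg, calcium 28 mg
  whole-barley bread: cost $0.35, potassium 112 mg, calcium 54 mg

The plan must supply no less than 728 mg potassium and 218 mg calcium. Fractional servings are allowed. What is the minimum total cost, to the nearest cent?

An LP optimum is at a vertex; with two nutrient constraints at most two foods are used. Check each candidate.
chickpeas only: max(728/329, 218/68) = 3.206 servings → $3.05.
brown rice only: max(728/81, 218/28) = 8.988 servings → $5.39.
whole-barley bread only: max(728/112, 218/54) = 6.5 servings → $2.27.
chickpeas + brown rice with both tight: 0.736 servings and 5.998 servings → $4.30.
chickpeas + whole-barley bread with both tight: 1.468 servings and 2.189 servings → $2.16.
brown rice + whole-barley bread: intersection lies outside the first quadrant.
Cheapest feasible corner: $2.16.

$2.16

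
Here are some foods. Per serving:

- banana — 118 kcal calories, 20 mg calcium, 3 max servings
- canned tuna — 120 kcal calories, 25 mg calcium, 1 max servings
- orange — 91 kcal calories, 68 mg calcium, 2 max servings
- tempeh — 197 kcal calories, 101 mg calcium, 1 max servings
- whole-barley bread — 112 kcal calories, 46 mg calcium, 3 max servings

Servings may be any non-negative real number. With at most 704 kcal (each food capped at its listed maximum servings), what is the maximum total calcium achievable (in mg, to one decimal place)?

370.5 mg

Calcium per kcal: orange 0.7473, tempeh 0.5127, whole-barley bread 0.4107, canned tuna 0.2083, banana 0.1695.
Take 2 servings of orange: uses 182 kcal, +136.0 mg calcium (running total 136.0 mg).
Take 1 serving of tempeh: uses 197 kcal, +101.0 mg calcium (running total 237.0 mg).
Take 2.902 servings of whole-barley bread: uses 325 kcal, +133.5 mg calcium (running total 370.5 mg).
Filling greedily by calcium-per-kcal is optimal for one linear limit, giving 370.5 mg.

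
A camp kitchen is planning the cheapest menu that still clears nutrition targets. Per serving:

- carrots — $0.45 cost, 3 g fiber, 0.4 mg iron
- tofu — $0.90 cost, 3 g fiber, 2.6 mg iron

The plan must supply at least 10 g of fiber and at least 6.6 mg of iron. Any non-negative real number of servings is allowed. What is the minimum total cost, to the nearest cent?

$2.58

carrots only: max(10/3, 6.6/0.4) = 16.5 servings → $7.42.
tofu only: max(10/3, 6.6/2.6) = 3.333 servings → $3.00.
carrots + tofu with both tight: 0.9394 servings and 2.394 servings → $2.58.
The minimum over all feasible corners is $2.58.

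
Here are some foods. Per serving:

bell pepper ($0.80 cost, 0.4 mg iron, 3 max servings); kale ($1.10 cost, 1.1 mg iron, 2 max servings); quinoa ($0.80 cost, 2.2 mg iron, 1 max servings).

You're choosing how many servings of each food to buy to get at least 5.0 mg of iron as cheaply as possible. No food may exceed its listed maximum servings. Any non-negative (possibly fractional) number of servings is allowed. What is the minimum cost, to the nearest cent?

Cost per mg of iron: quinoa $0.3636, kale $1.0000, bell pepper $2.0000.
Take 1 serving of quinoa: +2.2 mg iron for $0.80 (total $0.80, still need 2.8 mg).
Take 2 servings of kale: +2.2 mg iron for $2.20 (total $3.00, still need 0.6 mg).
Take 1.5 servings of bell pepper: +0.6 mg iron for $1.20 (total $4.20, still need 0.0 mg).
Greedy by cheapest-per-mg is optimal for a single linear constraint, so the minimum cost is $4.20.

$4.20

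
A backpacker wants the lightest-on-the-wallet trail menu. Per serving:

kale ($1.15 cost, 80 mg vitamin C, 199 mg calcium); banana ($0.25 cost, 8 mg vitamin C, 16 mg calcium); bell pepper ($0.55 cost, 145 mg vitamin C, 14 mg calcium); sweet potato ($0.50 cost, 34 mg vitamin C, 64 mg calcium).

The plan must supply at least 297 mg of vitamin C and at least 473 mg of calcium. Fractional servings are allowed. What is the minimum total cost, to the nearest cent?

Compare the cost at each extreme point of the feasible region.
kale only: max(297/80, 473/199) = 3.712 servings → $4.27.
banana only: max(297/8, 473/16) = 37.12 servings → $9.28.
bell pepper only: max(297/145, 473/14) = 33.79 servings → $18.58.
sweet potato only: max(297/34, 473/64) = 8.735 servings → $4.37.
kale + banana: the both-tight solution has a negative serving — not a feasible corner.
kale + bell pepper with both tight: 2.323 servings and 0.7666 servings → $3.09.
kale + sweet potato with both targets exact would need a negative amount; discard.
banana + bell pepper with both tight: 29.18 servings and 0.4384 servings → $7.54.
banana + sweet potato: intersection lies outside the first quadrant.
bell pepper + sweet potato with both tight: 0.3323 servings and 7.318 servings → $3.84.
So the least-cost plan costs $3.09.

$3.09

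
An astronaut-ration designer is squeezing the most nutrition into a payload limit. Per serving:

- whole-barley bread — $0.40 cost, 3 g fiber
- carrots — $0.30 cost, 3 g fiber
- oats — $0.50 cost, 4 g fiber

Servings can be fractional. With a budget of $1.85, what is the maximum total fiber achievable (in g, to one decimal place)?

18.5 g

Fiber per dollar: carrots 10, oats 8, whole-barley bread 7.5.
With no serving limits, spend the whole cost allowance on carrots: $1.85 / $0.30 × 3 g = 18.5 g.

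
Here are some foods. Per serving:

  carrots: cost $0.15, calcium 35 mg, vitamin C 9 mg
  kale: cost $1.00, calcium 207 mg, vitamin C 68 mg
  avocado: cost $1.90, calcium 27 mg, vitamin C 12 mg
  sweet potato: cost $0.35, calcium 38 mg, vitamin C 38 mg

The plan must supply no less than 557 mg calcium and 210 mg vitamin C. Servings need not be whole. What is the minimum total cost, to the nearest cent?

carrots only: max(557/35, 210/9) = 23.33 servings → $3.50.
kale only: max(557/207, 210/68) = 3.088 servings → $3.09.
avocado only: max(557/27, 210/12) = 20.63 servings → $39.20.
sweet potato only: max(557/38, 210/38) = 14.66 servings → $5.13.
carrots + kale with both targets exact would need a negative amount; discard.
carrots + avocado with both tight: 5.729 servings and 13.2 servings → $25.95.
carrots + sweet potato with both tight: 13.35 servings and 2.365 servings → $2.83.
kale + avocado with both tight: 1.565 servings and 8.633 servings → $17.97.
kale + sweet potato with both tight: 2.496 servings and 1.059 servings → $2.87.
avocado + sweet potato: intersection lies outside the first quadrant.
So the least-cost plan costs $2.83.

$2.83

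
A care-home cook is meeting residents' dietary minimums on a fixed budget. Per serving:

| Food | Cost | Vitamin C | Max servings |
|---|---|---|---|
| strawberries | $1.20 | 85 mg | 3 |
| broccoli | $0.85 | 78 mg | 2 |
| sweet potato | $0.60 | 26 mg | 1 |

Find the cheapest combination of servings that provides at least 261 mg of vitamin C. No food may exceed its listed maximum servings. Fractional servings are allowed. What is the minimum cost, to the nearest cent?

$3.18

Cost per mg of vitamin C: broccoli $0.0109, strawberries $0.0141, sweet potato $0.0231.
Take 2 servings of broccoli: +156.0 mg vitamin C for $1.70 (total $1.70, still need 105.0 mg).
Take 1.235 servings of strawberries: +105.0 mg vitamin C for $1.48 (total $3.18, still need 0.0 mg).
Greedy by cheapest-per-mg is optimal for a single linear constraint, so the minimum cost is $3.18.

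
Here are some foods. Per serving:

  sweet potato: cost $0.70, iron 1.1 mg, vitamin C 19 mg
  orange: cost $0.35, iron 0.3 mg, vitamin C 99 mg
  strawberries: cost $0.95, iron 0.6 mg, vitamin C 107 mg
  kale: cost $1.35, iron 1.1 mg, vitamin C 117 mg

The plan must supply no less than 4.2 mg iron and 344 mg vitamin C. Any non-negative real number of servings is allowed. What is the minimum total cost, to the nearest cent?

$3.13

Check every corner: each single food scaled to meet both minima, and each pair solved so both constraints bind.
sweet potato only: max(4.2/1.1, 344/19) = 18.11 servings → $12.67.
orange only: max(4.2/0.3, 344/99) = 14 servings → $4.90.
strawberries only: max(4.2/0.6, 344/107) = 7 servings → $6.65.
kale only: max(4.2/1.1, 344/117) = 3.818 servings → $5.15.
sweet potato + orange with both tight: 3.029 servings and 2.893 servings → $3.13.
sweet potato + strawberries with both tight: 2.286 servings and 2.809 servings → $4.27.
sweet potato + kale with both tight: 1.048 servings and 2.77 servings → $4.47.
orange + strawberries: the both-tight solution has a negative serving — not a feasible corner.
orange + kale: intersection lies outside the first quadrant.
strawberries + kale: the both-tight solution has a negative serving — not a feasible corner.
So the least-cost plan costs $3.13.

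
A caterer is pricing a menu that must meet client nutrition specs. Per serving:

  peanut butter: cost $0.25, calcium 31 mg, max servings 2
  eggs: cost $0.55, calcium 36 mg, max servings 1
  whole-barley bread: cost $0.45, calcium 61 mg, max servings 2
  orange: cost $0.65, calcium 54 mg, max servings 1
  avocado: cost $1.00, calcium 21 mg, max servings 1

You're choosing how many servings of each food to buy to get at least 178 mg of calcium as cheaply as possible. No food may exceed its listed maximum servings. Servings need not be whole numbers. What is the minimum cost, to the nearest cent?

$1.35

Cost per mg of calcium: whole-barley bread $0.0074, peanut butter $0.0081, orange $0.0120, eggs $0.0153, avocado $0.0476.
Take 2 servings of whole-barley bread: +122.0 mg calcium for $0.90 (total $0.90, still need 56.0 mg).
Take 1.806 servings of peanut butter: +56.0 mg calcium for $0.45 (total $1.35, still need 0.0 mg).
Filling from the cheapest source first is optimal under one linear minimum: $1.35.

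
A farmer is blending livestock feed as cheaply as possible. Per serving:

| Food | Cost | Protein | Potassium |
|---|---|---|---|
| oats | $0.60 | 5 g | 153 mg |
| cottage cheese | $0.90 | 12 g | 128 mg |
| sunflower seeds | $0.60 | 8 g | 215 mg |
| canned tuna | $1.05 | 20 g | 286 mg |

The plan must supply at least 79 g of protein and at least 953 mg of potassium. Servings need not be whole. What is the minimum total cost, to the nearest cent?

A basic optimal solution has at most two foods positive. Try each food alone and each pair with both targets met exactly.
oats only: max(79/5, 953/153) = 15.8 servings → $9.48.
cottage cheese only: max(79/12, 953/128) = 7.445 servings → $6.70.
sunflower seeds only: max(79/8, 953/215) = 9.875 servings → $5.92.
canned tuna only: max(79/20, 953/286) = 3.95 servings → $4.15.
oats + cottage cheese with both tight: 1.107 servings and 6.122 servings → $6.17.
oats + sunflower seeds: the both-tight solution has a negative serving — not a feasible corner.
oats + canned tuna with both targets exact would need a negative amount; discard.
cottage cheese + sunflower seeds with both tight: 6.016 servings and 0.8509 servings → $5.92.
cottage cheese + canned tuna with both tight: 4.053 servings and 1.518 servings → $5.24.
sunflower seeds + canned tuna: intersection lies outside the first quadrant.
So the least-cost plan costs $4.15.

$4.15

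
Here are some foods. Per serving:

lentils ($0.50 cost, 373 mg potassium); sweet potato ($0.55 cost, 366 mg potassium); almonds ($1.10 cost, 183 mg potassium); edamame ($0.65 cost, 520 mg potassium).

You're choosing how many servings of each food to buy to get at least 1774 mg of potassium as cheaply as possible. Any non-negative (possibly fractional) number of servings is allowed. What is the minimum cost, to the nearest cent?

$2.22

Cost per mg of potassium: edamame $0.0013, lentils $0.0013, sweet potato $0.0015, almonds $0.0060.
With no serving limits, use only edamame: 1774 mg / 520 mg = 3.412 servings × $0.65 = $2.22.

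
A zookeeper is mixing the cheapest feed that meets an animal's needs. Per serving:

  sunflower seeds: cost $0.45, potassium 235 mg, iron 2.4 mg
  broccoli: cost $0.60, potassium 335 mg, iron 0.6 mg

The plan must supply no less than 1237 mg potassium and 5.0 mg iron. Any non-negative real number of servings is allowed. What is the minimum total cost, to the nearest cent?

An LP optimum is at a vertex; with two nutrient constraints at most two foods are used. Check each candidate.
sunflower seeds only: max(1237/235, 5.0/2.4) = 5.264 servings → $2.37.
broccoli only: max(1237/335, 5.0/0.6) = 8.333 servings → $5.00.
sunflower seeds + broccoli with both tight: 1.407 servings and 2.706 servings → $2.26.
Cheapest feasible corner: $2.26.

$2.26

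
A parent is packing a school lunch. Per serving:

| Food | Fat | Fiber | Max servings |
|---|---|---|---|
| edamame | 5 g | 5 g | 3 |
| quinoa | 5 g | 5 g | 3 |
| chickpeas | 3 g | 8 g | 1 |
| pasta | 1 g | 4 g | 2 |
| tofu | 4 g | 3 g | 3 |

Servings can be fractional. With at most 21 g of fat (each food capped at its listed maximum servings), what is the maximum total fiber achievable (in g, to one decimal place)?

Fiber per g fat: pasta 4, chickpeas 2.667, edamame 1, quinoa 1, tofu 0.75.
Take 2 servings of pasta: uses 2 g fat, +8.0 g fiber (running total 8.0 g).
Take 1 serving of chickpeas: uses 3 g fat, +8.0 g fiber (running total 16.0 g).
Take 3 servings of edamame: uses 15 g fat, +15.0 g fiber (running total 31.0 g).
Take 0.2 servings of quinoa: uses 1 g fat, +1.0 g fiber (running total 32.0 g).
Filling greedily by fiber-per-g fat is optimal for one linear limit, giving 32.0 g.

32.0 g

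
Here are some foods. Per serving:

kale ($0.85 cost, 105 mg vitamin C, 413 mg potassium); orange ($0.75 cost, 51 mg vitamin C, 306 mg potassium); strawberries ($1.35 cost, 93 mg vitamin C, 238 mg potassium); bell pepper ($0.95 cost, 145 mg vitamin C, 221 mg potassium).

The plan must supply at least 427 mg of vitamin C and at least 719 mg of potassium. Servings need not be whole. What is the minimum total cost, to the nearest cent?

Compare the cost at each extreme point of the feasible region.
kale only: max(427/105, 719/413) = 4.067 servings → $3.46.
orange only: max(427/51, 719/306) = 8.373 servings → $6.28.
strawberries only: max(427/93, 719/238) = 4.591 servings → $6.20.
bell pepper only: max(427/145, 719/221) = 3.253 servings → $3.09.
kale + orange: the both-tight solution has a negative serving — not a feasible corner.
kale + strawberries with both targets exact would need a negative amount; discard.
kale + bell pepper with both tight: 0.2696 servings and 2.75 servings → $2.84.
orange + strawberries with both targets exact would need a negative amount; discard.
orange + bell pepper with both tight: 0.2987 servings and 2.84 servings → $2.92.
strawberries + bell pepper with both tight: 0.7085 servings and 2.49 servings → $3.32.
So the least-cost plan costs $2.84.

$2.84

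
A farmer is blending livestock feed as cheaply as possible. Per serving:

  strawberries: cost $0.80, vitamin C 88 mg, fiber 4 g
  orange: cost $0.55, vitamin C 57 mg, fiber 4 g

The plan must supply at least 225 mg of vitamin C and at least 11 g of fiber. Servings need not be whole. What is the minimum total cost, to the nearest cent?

Check every corner: each single food scaled to meet both minima, and each pair solved so both constraints bind.
strawberries only: max(225/88, 11/4) = 2.75 servings → $2.20.
orange only: max(225/57, 11/4) = 3.947 servings → $2.17.
strawberries + orange with both tight: 2.202 servings and 0.5484 servings → $2.06.
Cheapest feasible corner: $2.06.

$2.06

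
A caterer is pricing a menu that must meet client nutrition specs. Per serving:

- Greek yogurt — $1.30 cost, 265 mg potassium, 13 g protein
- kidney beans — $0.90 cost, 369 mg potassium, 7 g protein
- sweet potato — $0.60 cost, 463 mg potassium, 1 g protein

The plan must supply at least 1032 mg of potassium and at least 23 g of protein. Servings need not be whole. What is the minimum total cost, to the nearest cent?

$2.80

Greek yogurt only: max(1032/265, 23/13) = 3.894 servings → $5.06.
kidney beans only: max(1032/369, 23/7) = 3.286 servings → $2.96.
sweet potato only: max(1032/463, 23/1) = 23 servings → $13.80.
Greek yogurt + kidney beans with both tight: 0.4293 servings and 2.488 servings → $2.80.
Greek yogurt + sweet potato with both tight: 1.671 servings and 1.272 servings → $2.94.
kidney beans + sweet potato: the both-tight solution has a negative serving — not a feasible corner.
So the least-cost plan costs $2.80.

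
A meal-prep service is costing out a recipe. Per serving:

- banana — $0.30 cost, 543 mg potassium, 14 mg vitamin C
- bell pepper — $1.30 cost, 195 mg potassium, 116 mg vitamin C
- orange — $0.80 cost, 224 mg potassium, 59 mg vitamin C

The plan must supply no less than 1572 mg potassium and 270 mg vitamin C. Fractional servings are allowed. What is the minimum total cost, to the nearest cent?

$3.33

banana only: max(1572/543, 270/14) = 19.29 servings → $5.79.
bell pepper only: max(1572/195, 270/116) = 8.062 servings → $10.48.
orange only: max(1572/224, 270/59) = 7.018 servings → $5.61.
banana + bell pepper with both tight: 2.152 servings and 2.068 servings → $3.33.
banana + orange with both tight: 1.117 servings and 4.311 servings → $3.78.
bell pepper + orange: the both-tight solution has a negative serving — not a feasible corner.
Cheapest feasible corner: $3.33.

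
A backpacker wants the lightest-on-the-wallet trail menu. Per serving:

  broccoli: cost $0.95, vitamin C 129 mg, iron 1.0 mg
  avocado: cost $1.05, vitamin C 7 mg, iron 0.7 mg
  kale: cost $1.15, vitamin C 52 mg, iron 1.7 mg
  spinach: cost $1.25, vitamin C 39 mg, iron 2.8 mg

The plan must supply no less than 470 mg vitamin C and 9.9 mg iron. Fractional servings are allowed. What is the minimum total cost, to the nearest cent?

A basic optimal solution has at most two foods positive. Try each food alone and each pair with both targets met exactly.
broccoli only: max(470/129, 9.9/1.0) = 9.9 servings → $9.40.
avocado only: max(470/7, 9.9/0.7) = 67.14 servings → $70.50.
kale only: max(470/52, 9.9/1.7) = 9.038 servings → $10.39.
spinach only: max(470/39, 9.9/2.8) = 12.05 servings → $15.06.
broccoli + avocado with both tight: 3.118 servings and 9.689 servings → $13.14.
broccoli + kale with both tight: 1.699 servings and 4.824 servings → $7.16.
broccoli + spinach with both tight: 2.886 servings and 2.505 servings → $5.87.
avocado + kale: the both-tight solution has a negative serving — not a feasible corner.
avocado + spinach: intersection lies outside the first quadrant.
kale + spinach: intersection lies outside the first quadrant.
Cheapest feasible corner: $5.87.

$5.87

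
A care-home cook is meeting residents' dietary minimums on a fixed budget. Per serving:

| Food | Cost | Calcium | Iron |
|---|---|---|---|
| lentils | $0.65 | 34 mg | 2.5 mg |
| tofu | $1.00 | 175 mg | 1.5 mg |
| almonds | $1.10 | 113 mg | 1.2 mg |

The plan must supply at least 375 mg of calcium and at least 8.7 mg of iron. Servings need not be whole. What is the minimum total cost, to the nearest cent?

$3.27

lentils only: max(375/34, 8.7/2.5) = 11.03 servings → $7.17.
tofu only: max(375/175, 8.7/1.5) = 5.8 servings → $5.80.
almonds only: max(375/113, 8.7/1.2) = 7.25 servings → $7.97.
lentils + tofu with both tight: 2.484 servings and 1.66 servings → $3.27.
lentils + almonds with both tight: 2.206 servings and 2.655 servings → $4.35.
tofu + almonds: the both-tight solution has a negative serving — not a feasible corner.
The minimum over all feasible corners is $3.27.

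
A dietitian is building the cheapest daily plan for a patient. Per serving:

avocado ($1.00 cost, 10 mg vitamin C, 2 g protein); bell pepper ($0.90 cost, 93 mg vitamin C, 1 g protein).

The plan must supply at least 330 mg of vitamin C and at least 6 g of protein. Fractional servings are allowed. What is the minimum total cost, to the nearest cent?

Two binding constraints pin down two serving amounts, so the optimal mix uses at most two foods. The candidates are each food alone (scaled to the tighter of vitamin C/protein) and each pair with both constraints tight.
avocado only: max(330/10, 6/2) = 33 servings → $33.00.
bell pepper only: max(330/93, 6/1) = 6 servings → $5.40.
avocado + bell pepper with both tight: 1.295 servings and 3.409 servings → $4.36.
Cheapest feasible corner: $4.36.

$4.36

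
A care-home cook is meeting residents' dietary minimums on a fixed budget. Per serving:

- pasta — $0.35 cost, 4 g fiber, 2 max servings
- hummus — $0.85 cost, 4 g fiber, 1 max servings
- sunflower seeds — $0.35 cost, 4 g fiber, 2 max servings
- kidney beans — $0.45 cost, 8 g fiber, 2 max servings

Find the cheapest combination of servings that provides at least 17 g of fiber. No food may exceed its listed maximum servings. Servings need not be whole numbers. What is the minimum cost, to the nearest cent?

$0.99

Cost per g of fiber: kidney beans $0.0563, pasta $0.0875, sunflower seeds $0.0875, hummus $0.2125.
Take 2 servings of kidney beans: +16.0 g fiber for $0.90 (total $0.90, still need 1.0 g).
Take 0.25 servings of pasta: +1.0 g fiber for $0.09 (total $0.99, still need 0.0 g).
Greedy by cheapest-per-g is optimal for a single linear constraint, so the minimum cost is $0.99.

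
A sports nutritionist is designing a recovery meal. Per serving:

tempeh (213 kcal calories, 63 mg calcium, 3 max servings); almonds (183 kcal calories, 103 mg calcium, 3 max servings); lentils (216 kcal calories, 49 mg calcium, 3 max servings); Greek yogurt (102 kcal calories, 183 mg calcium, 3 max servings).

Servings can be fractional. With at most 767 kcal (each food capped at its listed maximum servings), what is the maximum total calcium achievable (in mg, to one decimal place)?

808.5 mg

Calcium per kcal: Greek yogurt 1.794, almonds 0.5628, tempeh 0.2958, lentils 0.2269.
Take 3 servings of Greek yogurt: uses 306 kcal, +549.0 mg calcium (running total 549.0 mg).
Take 2.519 servings of almonds: uses 461 kcal, +259.5 mg calcium (running total 808.5 mg).
Filling greedily by calcium-per-kcal is optimal for one linear limit, giving 808.5 mg.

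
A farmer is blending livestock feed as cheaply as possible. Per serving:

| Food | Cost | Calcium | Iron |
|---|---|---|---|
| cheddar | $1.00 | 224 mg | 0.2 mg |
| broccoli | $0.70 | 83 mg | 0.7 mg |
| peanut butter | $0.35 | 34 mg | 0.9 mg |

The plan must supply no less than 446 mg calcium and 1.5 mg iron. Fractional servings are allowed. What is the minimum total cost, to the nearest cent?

cheddar only: max(446/224, 1.5/0.2) = 7.5 servings → $7.50.
broccoli only: max(446/83, 1.5/0.7) = 5.373 servings → $3.76.
peanut butter only: max(446/34, 1.5/0.9) = 13.12 servings → $4.59.
cheddar + broccoli with both tight: 1.339 servings and 1.76 servings → $2.57.
cheddar + peanut butter with both tight: 1.799 servings and 1.267 servings → $2.24.
broccoli + peanut butter with both targets exact would need a negative amount; discard.
The minimum over all feasible corners is $2.24.

$2.24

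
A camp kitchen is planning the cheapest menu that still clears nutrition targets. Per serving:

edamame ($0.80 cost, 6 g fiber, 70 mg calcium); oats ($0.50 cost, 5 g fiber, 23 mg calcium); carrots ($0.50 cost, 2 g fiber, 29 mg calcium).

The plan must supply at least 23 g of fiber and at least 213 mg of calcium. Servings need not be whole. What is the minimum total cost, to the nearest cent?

$2.81

A basic optimal solution has at most two foods positive. Try each food alone and each pair with both targets met exactly.
edamame only: max(23/6, 213/70) = 3.833 servings → $3.07.
oats only: max(23/5, 213/23) = 9.261 servings → $4.63.
carrots only: max(23/2, 213/29) = 11.5 servings → $5.75.
edamame + oats with both tight: 2.528 servings and 1.566 servings → $2.81.
edamame + carrots with both targets exact would need a negative amount; discard.
oats + carrots with both tight: 2.434 servings and 5.414 servings → $3.92.
So the least-cost plan costs $2.81.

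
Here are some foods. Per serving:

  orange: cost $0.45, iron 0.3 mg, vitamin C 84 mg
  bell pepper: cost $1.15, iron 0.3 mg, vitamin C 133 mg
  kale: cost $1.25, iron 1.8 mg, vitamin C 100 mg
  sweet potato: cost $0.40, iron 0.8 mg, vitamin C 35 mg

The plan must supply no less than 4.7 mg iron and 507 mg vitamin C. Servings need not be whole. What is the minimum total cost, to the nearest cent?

Minimising a linear cost over {iron ≥ 4.7, vitamin C ≥ 507, servings ≥ 0} — the optimum is at a vertex, using one or two foods.
orange only: max(4.7/0.3, 507/84) = 15.67 servings → $7.05.
bell pepper only: max(4.7/0.3, 507/133) = 15.67 servings → $18.02.
kale only: max(4.7/1.8, 507/100) = 5.07 servings → $6.34.
sweet potato only: max(4.7/0.8, 507/35) = 14.49 servings → $5.79.
orange + bell pepper with both targets exact would need a negative amount; discard.
orange + kale with both tight: 3.652 servings and 2.002 servings → $4.15.
orange + sweet potato with both tight: 4.252 servings and 4.28 servings → $3.63.
bell pepper + kale with both tight: 2.114 servings and 2.259 servings → $5.25.
bell pepper + sweet potato with both tight: 2.514 servings and 4.932 servings → $4.86.
kale + sweet potato: the both-tight solution has a negative serving — not a feasible corner.
The minimum over all feasible corners is $3.63.

$3.63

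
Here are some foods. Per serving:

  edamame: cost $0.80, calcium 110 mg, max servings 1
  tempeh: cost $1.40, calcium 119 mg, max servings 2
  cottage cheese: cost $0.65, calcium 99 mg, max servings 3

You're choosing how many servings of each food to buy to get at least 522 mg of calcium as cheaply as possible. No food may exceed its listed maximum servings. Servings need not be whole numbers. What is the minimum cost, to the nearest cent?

$4.10

Cost per mg of calcium: cottage cheese $0.0066, edamame $0.0073, tempeh $0.0118.
Take 3 servings of cottage cheese: +297.0 mg calcium for $1.95 (total $1.95, still need 225.0 mg).
Take 1 serving of edamame: +110.0 mg calcium for $0.80 (total $2.75, still need 115.0 mg).
Take 0.9664 servings of tempeh: +115.0 mg calcium for $1.35 (total $4.10, still need 0.0 mg).
Greedy by cheapest-per-mg is optimal for a single linear constraint, so the minimum cost is $4.10.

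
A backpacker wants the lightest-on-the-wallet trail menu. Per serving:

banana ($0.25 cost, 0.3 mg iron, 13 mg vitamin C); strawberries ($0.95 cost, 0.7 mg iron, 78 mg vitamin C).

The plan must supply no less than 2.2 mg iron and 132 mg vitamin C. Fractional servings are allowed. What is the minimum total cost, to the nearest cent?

$2.12

This is a tiny linear program; its minimum lies at a vertex of the feasible set. List the vertices and price them.
banana only: max(2.2/0.3, 132/13) = 10.15 servings → $2.54.
strawberries only: max(2.2/0.7, 132/78) = 3.143 servings → $2.99.
banana + strawberries with both tight: 5.538 servings and 0.7692 servings → $2.12.
So the least-cost plan costs $2.12.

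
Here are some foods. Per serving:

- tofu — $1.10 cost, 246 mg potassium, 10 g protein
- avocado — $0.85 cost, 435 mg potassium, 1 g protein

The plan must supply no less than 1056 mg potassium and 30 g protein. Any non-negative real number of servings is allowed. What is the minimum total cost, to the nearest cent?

$3.87

tofu only: max(1056/246, 30/10) = 4.293 servings → $4.72.
avocado only: max(1056/435, 30/1) = 30 servings → $25.50.
tofu + avocado with both tight: 2.923 servings and 0.7749 servings → $3.87.
Cheapest feasible corner: $3.87.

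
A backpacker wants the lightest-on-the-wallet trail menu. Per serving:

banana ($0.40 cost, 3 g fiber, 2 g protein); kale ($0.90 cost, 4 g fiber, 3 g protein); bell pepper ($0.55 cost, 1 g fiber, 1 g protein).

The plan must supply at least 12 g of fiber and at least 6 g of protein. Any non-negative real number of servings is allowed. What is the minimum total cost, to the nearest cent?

$1.60

With two linear requirements the optimum uses one or two foods; enumerate the corners.
banana only: max(12/3, 6/2) = 4 servings → $1.60.
kale only: max(12/4, 6/3) = 3 servings → $2.70.
bell pepper only: max(12/1, 6/1) = 12 servings → $6.60.
banana + kale with both targets exact would need a negative amount; discard.
banana + bell pepper: intersection lies outside the first quadrant.
kale + bell pepper: the both-tight solution has a negative serving — not a feasible corner.
So the least-cost plan costs $1.60.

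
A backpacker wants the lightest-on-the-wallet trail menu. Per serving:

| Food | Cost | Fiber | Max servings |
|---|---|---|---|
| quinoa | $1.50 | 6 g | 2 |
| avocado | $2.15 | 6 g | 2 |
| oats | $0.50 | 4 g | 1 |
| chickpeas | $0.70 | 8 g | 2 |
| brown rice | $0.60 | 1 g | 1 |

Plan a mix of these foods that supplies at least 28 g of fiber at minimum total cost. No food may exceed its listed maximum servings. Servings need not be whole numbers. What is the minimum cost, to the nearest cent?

$3.90

Cost per g of fiber: chickpeas $0.0875, oats $0.1250, quinoa $0.2500, avocado $0.3583, brown rice $0.6000.
Take 2 servings of chickpeas: +16.0 g fiber for $1.40 (total $1.40, still need 12.0 g).
Take 1 serving of oats: +4.0 g fiber for $0.50 (total $1.90, still need 8.0 g).
Take 1.333 servings of quinoa: +8.0 g fiber for $2.00 (total $3.90, still need 0.0 g).
Greedy by cheapest-per-g is optimal for a single linear constraint, so the minimum cost is $3.90.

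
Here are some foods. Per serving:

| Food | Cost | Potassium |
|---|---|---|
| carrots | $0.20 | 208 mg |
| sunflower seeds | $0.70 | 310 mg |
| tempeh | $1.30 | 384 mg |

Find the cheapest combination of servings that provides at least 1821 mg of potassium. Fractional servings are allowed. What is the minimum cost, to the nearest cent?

$1.75

Cost per mg of potassium: carrots $0.0010, sunflower seeds $0.0023, tempeh $0.0034.
With no serving limits, use only carrots: 1821 mg / 208 mg = 8.755 servings × $0.20 = $1.75.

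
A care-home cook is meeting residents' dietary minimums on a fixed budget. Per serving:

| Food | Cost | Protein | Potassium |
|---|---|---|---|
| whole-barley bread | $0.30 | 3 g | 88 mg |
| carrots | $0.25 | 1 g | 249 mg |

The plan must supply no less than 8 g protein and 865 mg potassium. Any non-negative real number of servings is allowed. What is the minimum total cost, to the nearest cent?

A basic optimal solution has at most two foods positive. Try each food alone and each pair with both targets met exactly.
whole-barley bread only: max(8/3, 865/88) = 9.83 servings → $2.95.
carrots only: max(8/1, 865/249) = 8 servings → $2.00.
whole-barley bread + carrots with both tight: 1.71 servings and 2.869 servings → $1.23.
So the least-cost plan costs $1.23.

$1.23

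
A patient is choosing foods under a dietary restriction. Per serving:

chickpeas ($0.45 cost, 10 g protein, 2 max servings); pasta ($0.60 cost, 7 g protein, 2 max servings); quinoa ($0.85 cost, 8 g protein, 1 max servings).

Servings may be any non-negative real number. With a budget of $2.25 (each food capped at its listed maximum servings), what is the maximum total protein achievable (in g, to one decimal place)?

Protein per dollar: chickpeas 22.22, pasta 11.67, quinoa 9.412.
Take 2 servings of chickpeas: spends $0.90, +20.0 g protein (running total 20.0 g).
Take 2 servings of pasta: spends $1.20, +14.0 g protein (running total 34.0 g).
Take 0.1765 servings of quinoa: spends $0.15, +1.4 g protein (running total 35.4 g).
Filling greedily by protein-per-dollar is optimal for one linear limit, giving 35.4 g.

35.4 g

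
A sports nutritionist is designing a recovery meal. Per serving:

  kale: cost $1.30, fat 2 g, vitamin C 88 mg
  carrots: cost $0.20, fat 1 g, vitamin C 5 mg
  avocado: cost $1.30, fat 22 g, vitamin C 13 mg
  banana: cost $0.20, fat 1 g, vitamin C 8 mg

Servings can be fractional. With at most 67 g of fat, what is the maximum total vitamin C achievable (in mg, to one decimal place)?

2948.0 mg

Vitamin C per g fat: kale 44, banana 8, carrots 5, avocado 0.5909.
With no serving limits, spend the whole fat allowance on kale: 67 g / 2 g × 88 mg = 2948.0 mg.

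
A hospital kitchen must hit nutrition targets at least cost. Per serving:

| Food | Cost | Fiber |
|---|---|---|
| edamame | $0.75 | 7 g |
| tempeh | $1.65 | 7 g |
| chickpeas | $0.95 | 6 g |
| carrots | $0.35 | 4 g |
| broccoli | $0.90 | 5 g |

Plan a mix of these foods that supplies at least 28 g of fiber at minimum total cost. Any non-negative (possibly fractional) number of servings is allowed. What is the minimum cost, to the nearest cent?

$2.45

Cost per g of fiber: carrots $0.0875, edamame $0.1071, chickpeas $0.1583, broccoli $0.1800, tempeh $0.2357.
With no serving limits, use only carrots: 28 g / 4 g = 7 servings × $0.35 = $2.45.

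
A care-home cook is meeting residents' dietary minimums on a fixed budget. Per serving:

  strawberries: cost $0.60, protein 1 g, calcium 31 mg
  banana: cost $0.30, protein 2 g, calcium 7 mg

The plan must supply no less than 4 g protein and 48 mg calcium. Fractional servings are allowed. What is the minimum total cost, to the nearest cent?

Minimising a linear cost over {protein ≥ 4, calcium ≥ 48, servings ≥ 0} — the optimum is at a vertex, using one or two foods.
strawberries only: max(4/1, 48/31) = 4 servings → $2.40.
banana only: max(4/2, 48/7) = 6.857 servings → $2.06.
strawberries + banana with both tight: 1.236 servings and 1.382 servings → $1.16.
The minimum over all feasible corners is $1.16.

$1.16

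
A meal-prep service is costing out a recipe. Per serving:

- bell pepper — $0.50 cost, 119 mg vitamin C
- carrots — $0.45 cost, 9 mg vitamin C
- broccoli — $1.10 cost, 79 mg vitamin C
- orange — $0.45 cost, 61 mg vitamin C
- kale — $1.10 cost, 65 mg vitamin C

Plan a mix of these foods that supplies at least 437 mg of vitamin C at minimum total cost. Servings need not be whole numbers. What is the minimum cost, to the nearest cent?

Cost per mg of vitamin C: bell pepper $0.0042, orange $0.0074, broccoli $0.0139, kale $0.0169, carrots $0.0500.
With no serving limits, use only bell pepper: 437 mg / 119 mg = 3.672 servings × $0.50 = $1.84.

$1.84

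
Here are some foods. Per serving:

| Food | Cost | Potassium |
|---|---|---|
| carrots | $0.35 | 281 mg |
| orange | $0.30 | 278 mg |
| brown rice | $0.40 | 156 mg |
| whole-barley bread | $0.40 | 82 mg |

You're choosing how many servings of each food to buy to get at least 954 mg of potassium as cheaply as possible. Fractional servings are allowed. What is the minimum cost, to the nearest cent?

Cost per mg of potassium: orange $0.0011, carrots $0.0012, brown rice $0.0026, whole-barley bread $0.0049.
With no serving limits, use only orange: 954 mg / 278 mg = 3.432 servings × $0.30 = $1.03.

$1.03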